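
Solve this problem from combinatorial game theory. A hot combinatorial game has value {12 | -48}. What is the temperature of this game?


The game is {12 | -48}, a switch {a | b} with numbers a > b.
Cooling {a | b} by t gives {a - t | b + t}, which stops being hot when a - t = b + t, i.e. at t = (a - b)/2. So the temperature of a switch is (a - b)/2.
Temperature = (Left option - Right option) / 2
= (12 - (-48)) / 2
= 60 / 2
= 30

30


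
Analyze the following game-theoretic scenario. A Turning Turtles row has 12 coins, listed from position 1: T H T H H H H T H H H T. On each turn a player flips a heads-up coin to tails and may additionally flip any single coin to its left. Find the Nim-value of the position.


Coins: T H T H H H H T H H H T
Key fact: a single head at position k behaves exactly like a Nim heap of size k (turning it to T and optionally flipping a coin at j < k corresponds to moving the heap from k to j, or to 0), and heads combine as a disjunctive sum (two heads at the same place would cancel, matching j XOR j = 0). So the Nim-value is the XOR of the 1-indexed positions of the heads.
Face-up positions (1-indexed): [2, 4, 5, 6, 7, 9, 10, 11]
XOR 0 with 2: 0 XOR 2 = 2
XOR 2 with 4: 2 XOR 4 = 6
XOR 6 with 5: 6 XOR 5 = 3
XOR 3 with 6: 3 XOR 6 = 5
XOR 5 with 7: 5 XOR 7 = 2
XOR 2 with 9: 2 XOR 9 = 11
XOR 11 with 10: 11 XOR 10 = 1
XOR 1 with 11: 1 XOR 11 = 10
Nim-value = 10

10


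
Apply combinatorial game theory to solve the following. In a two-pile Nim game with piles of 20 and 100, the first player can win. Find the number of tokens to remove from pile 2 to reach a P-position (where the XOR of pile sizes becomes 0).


Piles: 20 and 100
Current XOR: 20 XOR 100 = 112 (non-zero, so this is an N-position).
To make the XOR zero, we need to find a move that balances the piles.
For pile 2 (size 100): target = 100 XOR 112 = 20
We reduce pile 2 from 100 to 20.
Tokens removed: 100 - 20 = 80
Verification: 20 XOR 20 = 0

80


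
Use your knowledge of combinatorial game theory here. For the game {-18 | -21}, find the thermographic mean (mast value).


Game = {-18 | -21}, a switch {a | b} with numbers a > b.
Its thermograph has left wall a - t and right wall b + t, which meet at t = (a - b)/2, where both equal (a + b)/2. So the mast (mean value) is at (a + b)/2.
Mean = (-18 + (-21))/2 = -39/2 = -39/2

-39/2


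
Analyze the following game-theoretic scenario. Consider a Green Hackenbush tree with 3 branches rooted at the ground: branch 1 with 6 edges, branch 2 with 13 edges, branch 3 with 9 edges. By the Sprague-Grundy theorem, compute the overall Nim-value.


The tree has 3 branches from the ground vertex.
In Green Hackenbush, the Nim-value of a simple path of length k is k.
Branch 1: length 6, Nim-value = 6
Branch 2: length 13, Nim-value = 13
Branch 3: length 9, Nim-value = 9
Total Nim-value = XOR of all branch values:
0 XOR 6 = 6
6 XOR 13 = 11
11 XOR 9 = 2
Nim-value of the tree = 2

2


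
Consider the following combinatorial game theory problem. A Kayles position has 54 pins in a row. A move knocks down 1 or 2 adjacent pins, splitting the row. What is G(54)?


Kayles: a move removes 1 or 2 adjacent pins from a contiguous row.
Removing pins from a row of k leaves two independent rows (a, b) with a + b = k - 1 (one pin) or a + b = k - 2 (two pins); an end removal gives a = 0.
By Sprague-Grundy, G(k) = mex{ G(a) XOR G(b) } over all these splits. G(0) = 0.
G(1): splits (0,0):0^0=0 -> mex({0}) = 1
G(2): splits (0,1):0^1=1 (0,0):0^0=0 -> mex({0, 1}) = 2
G(3): splits (0,2):0^2=2 (1,1):1^1=0 (0,1):0^1=1 -> mex({0, 1, 2}) = 3
G(4): splits (0,3):0^3=3 (1,2):1^2=3 (0,2):0^2=2 (1,1):1^1=0 -> mex({0, 2, 3}) = 1
G(5): splits (0,4):0^1=1 (1,3):1^3=2 (2,2):2^2=0 (0,3):0^3=3 (1,2):1^2=3 -> mex({0, 1, 2, 3}) = 4
G(6) = mex({0, 1, 2, 4}) = 3
G(7) = mex({0, 1, 3, 4, 5}) = 2
G(8) = mex({0, 2, 3, 5, 6}) = 1
G(9) = mex({0, 1, 2, 3, 6, 7}) = 4
G(10) = mex({0, 1, 3, 4, 5, 7}) = 2
G(11) = mex({0, 1, 2, 3, 4, 5}) = 6
G(12) = mex({0, 1, 2, 3, 5, 6, 7}) = 4
G(13) = mex({0, 2, 3, 4, 6, 7}) = 1
G(14) = mex({0, 1, 4, 5, 6, 7}) = 2
G(15) = mex({0, 1, 2, 3, 4, 5, 6}) = 7
G(16) = mex({0, 2, 3, 5, 6, 7}) = 1
G(17) = mex({0, 1, 2, 3, 5, 6, 7}) = 4
G(18) = mex({0, 1, 2, 4, 5, 6}) = 3
G(19) = mex({0, 1, 3, 4, 5, 7}) = 2
G(20) = mex({0, 2, 3, 4, 5, 6, 7}) = 1
G(21) = mex({0, 1, 2, 3, 5, 6, 7}) = 4
G(22) = mex({0, 1, 2, 3, 4, 5, 7}) = 6
G(23) = mex({0, 1, 2, 3, 4, 5, 6}) = 7
G(24) = mex({0, 1, 2, 3, 5, 6, 7}) = 4
G(25) = mex({0, 2, 3, 4, 6, 7}) = 1
G(26) = mex({0, 1, 3, 4, 5, 6, 7}) = 2
G(27) = mex({0, 1, 2, 3, 4, 5, 6, 7}) = 8
G(28) = mex({0, 1, 2, 3, 4, 6, 7, 8}) = 5
G(29) = mex({0, 1, 2, 3, 5, 6, 7, 8, 9}) = 4
G(30) = mex({0, 1, 2, 3, 4, 5, 6, 9, 10}) = 7
G(31) = mex({0, 1, 3, 4, 5, 7, 10, 11}) = 2
G(32) = mex({0, 2, 3, 4, 5, 6, 7, 9, 11}) = 1
G(33) = mex({0, 1, 2, 3, 4, 5, 6, 7, 9, 12}) = 8
G(34) = mex({0, 1, 2, 3, 4, 5, 7, 8, 11, 12}) = 6
G(35) = mex({0, 1, 2, 3, 4, 5, 6, 8, 9, 10, 11}) = 7
G(36) = mex({0, 1, 2, 3, 5, 6, 7, 9, 10}) = 4
G(37) = mex({0, 2, 3, 4, 6, 7, 9, 10, 11, 12}) = 1
G(38) = mex({0, 1, 3, 4, 5, 6, 7, 9, 10, 11, 12}) = 2
G(39) = mex({0, 1, 2, 4, 5, 6, 7, 9, 10, 12, 14}) = 3
G(40) = mex({0, 2, 3, 4, 6, 7, 11, 12, 14}) = 1
G(41) = mex({0, 1, 2, 3, 5, 6, 7, 9, 10, 11, 12}) = 4
G(42) = mex({0, 1, 2, 3, 4, 5, 6, 9, 10}) = 7
G(43) = mex({0, 1, 3, 4, 5, 7, 9, 10, 12, 15}) = 2
G(44) = mex({0, 2, 3, 4, 5, 6, 7, 9, 10, 12, 15}) = 1
G(45) = mex({0, 1, 2, 3, 4, 5, 6, 7, 9, 10, 12, 14}) = 8
G(46) = mex({0, 1, 3, 4, 5, 7, 8, 11, 12, 14}) = 2
G(47) = mex({0, 1, 2, 3, 4, 5, 6, 8, 9, 10, 11, 12}) = 7
G(48) = mex({0, 1, 2, 3, 5, 6, 7, 9, 10}) = 4
G(49) = mex({0, 2, 3, 4, 6, 7, 9, 10, 11, 12, 15}) = 1
G(50) = mex({0, 1, 4, 5, 6, 7, 9, 11, 12, 14, 15}) = 2
G(51) = mex({0, 1, 2, 3, 4, 5, 6, 7, 9, 12, 14, 15}) = 8
G(52) = mex({0, 2, 3, 4, 5, 6, 7, 8, 11, 12, 15}) = 1
G(53) = mex({0, 1, 2, 3, 5, 6, 7, 8, 9, 10, 11, 12}) = 4
G(54) = mex({0, 1, 2, 3, 4, 5, 6, 9, 10}) = 7
Therefore G(54) = 7.

7


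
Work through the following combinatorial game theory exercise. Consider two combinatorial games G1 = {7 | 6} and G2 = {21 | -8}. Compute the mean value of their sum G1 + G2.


G1 = {7 | 6}, G2 = {21 | -8}
Each is a switch {a | b} with numbers a > b; its mean value is (a + b)/2, and mean value is additive over game sums: m(G1 + G2) = m(G1) + m(G2).
Mean of G1 = (7 + (6))/2 = 13/2 = 13/2
Mean of G2 = (21 + (-8))/2 = 13/2 = 13/2
Mean of G1 + G2 = 13/2 + 13/2 = 13

13


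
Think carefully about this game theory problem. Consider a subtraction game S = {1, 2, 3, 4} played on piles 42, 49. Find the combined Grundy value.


Subtraction set: {1, 2, 3, 4}
For this subtraction set, G(n) = n mod 5 (period = max + 1 = 5).
Pile 1 (size 42): G(42) = 42 mod 5 = 2
Pile 2 (size 49): G(49) = 49 mod 5 = 4
Total Grundy value = XOR of all: 2 XOR 4 = 6

6


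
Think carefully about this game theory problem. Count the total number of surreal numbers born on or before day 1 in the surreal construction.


Day 0: {|} = 0 is born. Count = 1.
Day n: the number of surreal numbers born by day n is 2^(n+1) - 1.
By day 0: 2^1 - 1 = 1
By day 1: 2^2 - 1 = 3
By day 1: 3 surreal numbers.

3


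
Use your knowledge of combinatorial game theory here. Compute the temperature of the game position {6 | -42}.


The game is {6 | -42}, a switch {a | b} with numbers a > b.
Cooling {a | b} by t gives {a - t | b + t}, which stops being hot when a - t = b + t, i.e. at t = (a - b)/2. So the temperature of a switch is (a - b)/2.
Temperature = (Left option - Right option) / 2
= (6 - (-42)) / 2
= 48 / 2
= 24

24


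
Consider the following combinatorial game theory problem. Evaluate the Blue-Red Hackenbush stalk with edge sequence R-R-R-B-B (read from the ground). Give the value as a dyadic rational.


Edges (from ground): R-R-R-B-B
By Berlekamp's sign-expansion rule, a Blue-Red Hackenbush stalk has the value of the surreal number whose sign sequence is the edge sequence with B -> + and R -> -.
Sign sequence: ---++
Trace the sign expansion in the surreal number tree, starting from 0:
Edge 1: R (sign -) -> bounds (-inf, 0), value = -1
Edge 2: R (sign -) -> bounds (-inf, -1), value = -2
Edge 3: R (sign -) -> bounds (-inf, -2), value = -3
Edge 4: B (sign +) -> bounds (-3, -2), value = -5/2
Edge 5: B (sign +) -> bounds (-5/2, -2), value = -9/4
Game value = -9/4

-9/4


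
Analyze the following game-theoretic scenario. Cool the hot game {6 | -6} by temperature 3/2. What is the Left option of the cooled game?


Original game: {6 | -6} (a switch {a | b} with a > b).
Cooling by t (for t below the temperature (a - b)/2 = 6) taxes each move by t: {a | b} cooled by t is {a - t | b + t}.
Cooling amount: t = 3/2
Cooled Left option: 6 - 3/2 = 9/2
Cooled Right option: -6 + 3/2 = -9/2
Cooled game: {9/2 | -9/2}
Left option = 9/2

9/2


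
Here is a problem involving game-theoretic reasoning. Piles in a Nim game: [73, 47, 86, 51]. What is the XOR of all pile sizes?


We need the XOR (exclusive or) of all pile sizes.
After XOR-ing pile 1 (size 73): 0 XOR 73 = 73
After XOR-ing pile 2 (size 47): 73 XOR 47 = 102
After XOR-ing pile 3 (size 86): 102 XOR 86 = 48
After XOR-ing pile 4 (size 51): 48 XOR 51 = 3
The Nim-value of this position is 3.

3


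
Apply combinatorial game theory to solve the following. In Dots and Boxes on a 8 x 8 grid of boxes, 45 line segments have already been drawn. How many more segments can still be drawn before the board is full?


Grid: 8 x 8 boxes, i.e. 9 rows and 9 columns of dots.
Horizontal edges: (rows + 1) * cols = 9 * 8 = 72
Vertical edges: rows * (cols + 1) = 8 * 9 = 72
Total edges: 72 + 72 = 144
Edges drawn: 45
Remaining: 144 - 45 = 99

99


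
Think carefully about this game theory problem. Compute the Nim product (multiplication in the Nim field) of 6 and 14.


Nim multiplication is bilinear over XOR: (u XOR v) * w = (u*w) XOR (v*w).
So we split each operand into its bit components and XOR the pairwise Nim products.
6 = 2 + 4 (as XOR of powers of 2).
14 = 2 + 4 + 8 (as XOR of powers of 2).
Using the standard Nim-product table on single bits:
  2*2 = 3,   2*4 = 8,   2*8 = 12,
  4*4 = 6,   4*8 = 11,  8*8 = 13,
and  1*x = x (identity), k*l = l*k (commutative).
Pairwise Nim products:
  2 * 2 = 3
  2 * 4 = 8
  2 * 8 = 12
  4 * 2 = 8
  4 * 4 = 6
  4 * 8 = 11
XOR them: 3 XOR 8 XOR 12 XOR 8 XOR 6 XOR 11 = 2.
Result: 6 * 14 = 2 (in Nim).

2


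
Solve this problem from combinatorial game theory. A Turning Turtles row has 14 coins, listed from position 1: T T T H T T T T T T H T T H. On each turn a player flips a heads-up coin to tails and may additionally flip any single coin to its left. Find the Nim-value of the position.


Coins: T T T H T T T T T T H T T H
Key fact: a single head at position k behaves exactly like a Nim heap of size k (turning it to T and optionally flipping a coin at j < k corresponds to moving the heap from k to j, or to 0), and heads combine as a disjunctive sum (two heads at the same place would cancel, matching j XOR j = 0). So the Nim-value is the XOR of the 1-indexed positions of the heads.
Face-up positions (1-indexed): [4, 11, 14]
XOR 0 with 4: 0 XOR 4 = 4
XOR 4 with 11: 4 XOR 11 = 15
XOR 15 with 14: 15 XOR 14 = 1
Nim-value = 1

1


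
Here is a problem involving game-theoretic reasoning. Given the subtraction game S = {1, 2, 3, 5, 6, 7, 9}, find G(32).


The subtraction set is S = {1, 2, 3, 5, 6, 7, 9}.
G(k) = mex{ G(k - s) : s in S, s <= k }. We compute iteratively: G(0) = 0.
G(1) = mex({0}) = 1
G(2) = mex({0, 1}) = 2
G(3) = mex({0, 1, 2}) = 3
G(4) = mex({1, 2, 3}) = 0
G(5) = mex({0, 2, 3}) = 1
G(6) = mex({0, 1, 3}) = 2
G(7) = mex({0, 1, 2}) = 3
G(8) = mex({1, 2, 3}) = 0
G(9) = mex({0, 2, 3}) = 1
G(10) = mex({0, 1, 3}) = 2
G(11) = mex({0, 1, 2}) = 3
G(12) = mex({1, 2, 3}) = 0
Observe that G(4)..G(12) = 0, 1, 2, 3, 0, 1, 2, 3, 0 repeats G(0)..G(8) = 0, 1, 2, 3, 0, 1, 2, 3, 0.
For k >= max(S) = 9, G(k) is determined by the previous 9 values G(k-9)..G(k-1); a window of 9 consecutive values has recurred shifted by 4, so by induction G(k + 4) = G(k) for all k >= 0: the sequence is periodic from the start with period 4.
One period: G(0..3) = 0, 1, 2, 3.
32 mod 4 = 0, so G(32) = G(0) = 0.

0


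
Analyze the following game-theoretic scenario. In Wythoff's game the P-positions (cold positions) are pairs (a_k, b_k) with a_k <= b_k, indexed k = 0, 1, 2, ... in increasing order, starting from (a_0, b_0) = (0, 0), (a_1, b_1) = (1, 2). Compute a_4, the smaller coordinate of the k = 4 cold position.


By Wythoff's theorem, a_k = floor(k * phi) and b_k = floor(k * phi^2) = a_k + k, where phi = (1 + sqrt(5))/2 is the golden ratio.
phi = (1 + sqrt(5))/2 = 1.618034
k = 4
k * phi = 4 * 1.618034 = 6.472136
a_4 = floor(k * phi) = 6

6


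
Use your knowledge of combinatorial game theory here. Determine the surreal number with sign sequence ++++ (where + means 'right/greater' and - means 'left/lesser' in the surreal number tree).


Sign expansion: ++++
Rule: track bounds (lo, hi), initially (-inf, +inf). On '+', the current value becomes lo and we move to the simplest number in (value, hi): value + 1 if hi = +inf, otherwise the midpoint (value + hi)/2. On '-', the current value becomes hi and we move to value - 1 if lo = -inf, otherwise the midpoint (lo + value)/2.
Start at 0.
Step 1: sign = +, move right. Bounds: (0, +inf). Value = 1
Step 2: sign = +, move right. Bounds: (1, +inf). Value = 2
Step 3: sign = +, move right. Bounds: (2, +inf). Value = 3
Step 4: sign = +, move right. Bounds: (3, +inf). Value = 4
The surreal number with sign expansion ++++ is 4.

4


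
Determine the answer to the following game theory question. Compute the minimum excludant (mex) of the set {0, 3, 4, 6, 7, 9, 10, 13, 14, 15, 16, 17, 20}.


Set = {0, 3, 4, 6, 7, 9, 10, 13, 14, 15, 16, 17, 20}
0 is in the set.
1 is NOT in the set. This is the mex.
mex = 1

1


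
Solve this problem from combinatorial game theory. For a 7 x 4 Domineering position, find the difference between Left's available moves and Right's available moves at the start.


Board is 7 x 4 (rows x cols).
Left (vertical) placements: (rows-1) * cols = 6 * 4 = 24
Right (horizontal) placements: rows * (cols-1) = 7 * 3 = 21
Advantage = Left - Right = 24 - 21 = 3

3


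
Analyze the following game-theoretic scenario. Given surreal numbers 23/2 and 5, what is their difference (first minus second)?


x = 23/2, y = 5
Converting to common denominator: 2
x = 23/2, y = 10/2
x - y = 23/2 - 5 = 13/2

13/2


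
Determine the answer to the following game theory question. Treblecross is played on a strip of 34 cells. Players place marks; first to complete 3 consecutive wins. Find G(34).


Treblecross: place X on empty cells; 3-in-a-row wins.
Playing within two cells of an existing X lets the opponent win at once, so sensible play treats the cells i-2..i+2 around each X as dead. The player left with no safe cell loses, so this is a normal-play take-away game on strips of safe cells.
Placing X at cell i (0-indexed) of a strip of k safe cells leaves independent strips of sizes max(0, i-2) and max(0, k-i-3). Hence G(k) = mex{ G(max(0,i-2)) XOR G(max(0,k-i-3)) : 0 <= i < k }, with G(0) = 0.
G(1): splits (0,0):0^0=0 -> mex({0}) = 1
G(2): splits (0,0):0^0=0 -> mex({0}) = 1
G(3): splits (0,0):0^0=0 -> mex({0}) = 1
G(4): splits (0,1):0^1=1 (0,0):0^0=0 -> mex({0, 1}) = 2
G(5): splits (0,2):0^1=1 (0,1):0^1=1 (0,0):0^0=0 -> mex({0, 1}) = 2
G(6) = mex({1}) = 0
G(7) = mex({0, 1, 2}) = 3
G(8) = mex({0, 1, 2}) = 3
G(9) = mex({0, 2}) = 1
G(10) = mex({0, 2, 3}) = 1
G(11) = mex({0, 3}) = 1
G(12) = mex({1, 3}) = 0
G(13) = mex({0, 1, 2, 3}) = 4
G(14) = mex({0, 1, 2}) = 3
G(15) = mex({0, 1, 2}) = 3
G(16) = mex({0, 1, 2, 4}) = 3
G(17) = mex({0, 1, 3, 4}) = 2
G(18) = mex({0, 1, 3, 4}) = 2
G(19) = mex({0, 1, 3, 5}) = 2
G(20) = mex({0, 1, 2, 3, 5}) = 4
G(21) = mex({0, 1, 2, 3, 5}) = 4
G(22) = mex({1, 2, 6}) = 0
G(23) = mex({0, 1, 2, 3, 4, 6}) = 5
G(24) = mex({0, 1, 2, 3, 4}) = 5
G(25) = mex({0, 1, 3, 4, 7}) = 2
G(26) = mex({0, 1, 3, 4, 5, 7}) = 2
G(27) = mex({0, 1, 3, 5}) = 2
G(28) = mex({0, 1, 2, 5}) = 3
G(29) = mex({0, 1, 2, 4, 5, 6}) = 3
G(30) = mex({1, 2, 4, 6}) = 0
G(31) = mex({0, 1, 2, 3, 4, 6}) = 5
G(32) = mex({1, 2, 3, 4, 7}) = 0
G(33) = mex({0, 3, 7}) = 1
G(34) = mex({0, 2, 3, 5, 7}) = 1
Therefore G(34) = 1.

1


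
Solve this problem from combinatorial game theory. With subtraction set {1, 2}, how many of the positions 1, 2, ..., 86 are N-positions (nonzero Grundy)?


Subtraction set S = {1, 2}, so G(n) = n mod 3.
G(n) = 0 when n is a multiple of 3.
Multiples of 3 in [1, 86]: 28
N-positions (nonzero Grundy) = 86 - 28 = 58

58


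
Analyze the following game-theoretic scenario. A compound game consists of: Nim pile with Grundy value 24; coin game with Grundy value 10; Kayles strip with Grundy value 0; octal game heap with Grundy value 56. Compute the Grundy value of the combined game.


By the Sprague-Grundy theorem, the Grundy value of a sum of games is the XOR of individual Grundy values.
Nim pile: Grundy value = 24. Running XOR: 0 XOR 24 = 24
coin game: Grundy value = 10. Running XOR: 24 XOR 10 = 18
Kayles strip: Grundy value = 0. Running XOR: 18 XOR 0 = 18
octal game heap: Grundy value = 56. Running XOR: 18 XOR 56 = 42
The combined Grundy value is 42.

42


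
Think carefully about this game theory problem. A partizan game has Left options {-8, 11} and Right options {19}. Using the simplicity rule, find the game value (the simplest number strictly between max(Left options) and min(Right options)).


Left options: {-8, 11}, max = 11
Right options: {19}, min = 19
All options are numbers and max(Left) < min(Right), so by the simplicity theorem the value is the simplest (earliest-born) number strictly between 11 and 19.
Integers 12 through 18 all lie strictly between 11 and 19.
Among integers, the simplest (lowest birthday = smallest |n|; 0 is born on day 0, +-n on day n) is 12.
No non-integer in the interval can be simpler: if x is a non-integer in the interval, then floor(x) or ceil(x) also lies in the interval (the interval contains an integer), and both are proper prefixes of x's sign expansion, i.e. born earlier. So the game value is 12.
Game value = 12

12


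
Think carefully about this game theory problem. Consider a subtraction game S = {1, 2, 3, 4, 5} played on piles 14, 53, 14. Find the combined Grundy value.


Subtraction set: {1, 2, 3, 4, 5}
For this subtraction set, G(n) = n mod 6 (period = max + 1 = 6).
Pile 1 (size 14): G(14) = 14 mod 6 = 2
Pile 2 (size 53): G(53) = 53 mod 6 = 5
Pile 3 (size 14): G(14) = 14 mod 6 = 2
Total Grundy value = XOR of all: 2 XOR 5 XOR 2 = 5

5


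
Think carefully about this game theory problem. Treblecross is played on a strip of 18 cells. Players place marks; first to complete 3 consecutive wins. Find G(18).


Treblecross: place X on empty cells; 3-in-a-row wins.
Playing within two cells of an existing X lets the opponent win at once, so sensible play treats the cells i-2..i+2 around each X as dead. The player left with no safe cell loses, so this is a normal-play take-away game on strips of safe cells.
Placing X at cell i (0-indexed) of a strip of k safe cells leaves independent strips of sizes max(0, i-2) and max(0, k-i-3). Hence G(k) = mex{ G(max(0,i-2)) XOR G(max(0,k-i-3)) : 0 <= i < k }, with G(0) = 0.
G(1): splits (0,0):0^0=0 -> mex({0}) = 1
G(2): splits (0,0):0^0=0 -> mex({0}) = 1
G(3): splits (0,0):0^0=0 -> mex({0}) = 1
G(4): splits (0,1):0^1=1 (0,0):0^0=0 -> mex({0, 1}) = 2
G(5): splits (0,2):0^1=1 (0,1):0^1=1 (0,0):0^0=0 -> mex({0, 1}) = 2
G(6) = mex({1}) = 0
G(7) = mex({0, 1, 2}) = 3
G(8) = mex({0, 1, 2}) = 3
G(9) = mex({0, 2}) = 1
G(10) = mex({0, 2, 3}) = 1
G(11) = mex({0, 3}) = 1
G(12) = mex({1, 3}) = 0
G(13) = mex({0, 1, 2, 3}) = 4
G(14) = mex({0, 1, 2}) = 3
G(15) = mex({0, 1, 2}) = 3
G(16) = mex({0, 1, 2, 4}) = 3
G(17) = mex({0, 1, 3, 4}) = 2
G(18) = mex({0, 1, 3, 4}) = 2
Therefore G(18) = 2.

2


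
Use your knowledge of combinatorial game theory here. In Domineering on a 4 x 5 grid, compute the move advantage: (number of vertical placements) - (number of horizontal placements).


Board is 4 x 5 (rows x cols).
Left (vertical) placements: (rows-1) * cols = 3 * 5 = 15
Right (horizontal) placements: rows * (cols-1) = 4 * 4 = 16
Advantage = Left - Right = 15 - 16 = -1

-1


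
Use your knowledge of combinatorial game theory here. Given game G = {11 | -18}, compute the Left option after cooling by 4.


Original game: {11 | -18} (a switch {a | b} with a > b).
Cooling by t (for t below the temperature (a - b)/2 = 29/2) taxes each move by t: {a | b} cooled by t is {a - t | b + t}.
Cooling amount: t = 4
Cooled Left option: 11 - 4 = 7
Cooled Right option: -18 + 4 = -14
Cooled game: {7 | -14}
Left option = 7

7


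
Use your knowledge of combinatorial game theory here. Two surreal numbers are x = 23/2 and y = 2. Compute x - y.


x = 23/2, y = 2
Converting to common denominator: 2
x = 23/2, y = 4/2
x - y = 23/2 - 2 = 19/2

19/2


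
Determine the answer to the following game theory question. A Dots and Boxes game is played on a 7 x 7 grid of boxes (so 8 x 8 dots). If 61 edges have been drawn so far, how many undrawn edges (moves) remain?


Grid: 7 x 7 boxes, i.e. 8 rows and 8 columns of dots.
Horizontal edges: (rows + 1) * cols = 8 * 7 = 56
Vertical edges: rows * (cols + 1) = 7 * 8 = 56
Total edges: 56 + 56 = 112
Edges drawn: 61
Remaining: 112 - 61 = 51

51


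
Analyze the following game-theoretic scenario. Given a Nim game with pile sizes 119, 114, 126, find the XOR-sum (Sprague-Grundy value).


We need the XOR (exclusive or) of all pile sizes.
After XOR-ing pile 1 (size 119): 0 XOR 119 = 119
After XOR-ing pile 2 (size 114): 119 XOR 114 = 5
After XOR-ing pile 3 (size 126): 5 XOR 126 = 123
The Nim-value of this position is 123.

123


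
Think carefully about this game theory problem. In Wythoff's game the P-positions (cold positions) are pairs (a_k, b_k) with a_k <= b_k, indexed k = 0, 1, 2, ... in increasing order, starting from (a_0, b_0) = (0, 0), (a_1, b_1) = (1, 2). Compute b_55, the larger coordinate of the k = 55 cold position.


By Wythoff's theorem, a_k = floor(k * phi) and b_k = floor(k * phi^2) = a_k + k, where phi = (1 + sqrt(5))/2 is the golden ratio.
phi = (1 + sqrt(5))/2 = 1.618034
phi^2 = phi + 1 = 2.618034
k = 55
k * phi^2 = 55 * 2.618034 = 143.991869
b_55 = floor(k * phi^2) = 143 (check: a_55 + k = 88 + 55 = 143)

143


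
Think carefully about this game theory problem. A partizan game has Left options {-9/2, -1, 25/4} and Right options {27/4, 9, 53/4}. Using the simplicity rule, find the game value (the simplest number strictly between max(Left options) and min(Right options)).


Left options: {-9/2, -1, 25/4}, max = 25/4
Right options: {27/4, 9, 53/4}, min = 27/4
All options are numbers and max(Left) < min(Right), so by the simplicity theorem the value is the simplest (earliest-born) number strictly between 25/4 and 27/4.
No integer lies strictly between 25/4 and 27/4, so the value is the dyadic rational m/2^k in the interval with the smallest k (then m odd); search k = 1, 2, ...:
Denominator 2: 13/2 lies strictly between 25/4 and 27/4 -- found.
The simplest number in the interval is 13/2.
Game value = 13/2

13/2


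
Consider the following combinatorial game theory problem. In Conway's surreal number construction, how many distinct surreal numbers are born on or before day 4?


Day 0: {|} = 0 is born. Count = 1.
Day n: the number of surreal numbers born by day n is 2^(n+1) - 1.
By day 0: 2^1 - 1 = 1
By day 1: 2^2 - 1 = 3
By day 2: 2^3 - 1 = 7
By day 3: 2^4 - 1 = 15
By day 4: 2^5 - 1 = 31
By day 4: 31 surreal numbers.

31


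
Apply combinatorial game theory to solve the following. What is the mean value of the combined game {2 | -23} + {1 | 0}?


G1 = {2 | -23}, G2 = {1 | 0}
Each is a switch {a | b} with numbers a > b; its mean value is (a + b)/2, and mean value is additive over game sums: m(G1 + G2) = m(G1) + m(G2).
Mean of G1 = (2 + (-23))/2 = -21/2 = -21/2
Mean of G2 = (1 + (0))/2 = 1/2 = 1/2
Mean of G1 + G2 = -21/2 + 1/2 = -10

-10


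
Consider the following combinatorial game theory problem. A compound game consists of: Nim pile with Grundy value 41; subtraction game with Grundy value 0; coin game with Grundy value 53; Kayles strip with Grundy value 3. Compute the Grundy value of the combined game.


By the Sprague-Grundy theorem, the Grundy value of a sum of games is the XOR of individual Grundy values.
Nim pile: Grundy value = 41. Running XOR: 0 XOR 41 = 41
subtraction game: Grundy value = 0. Running XOR: 41 XOR 0 = 41
coin game: Grundy value = 53. Running XOR: 41 XOR 53 = 28
Kayles strip: Grundy value = 3. Running XOR: 28 XOR 3 = 31
The combined Grundy value is 31.

31


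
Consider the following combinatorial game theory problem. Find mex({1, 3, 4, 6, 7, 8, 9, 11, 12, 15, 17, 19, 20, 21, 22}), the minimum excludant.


Set = {1, 3, 4, 6, 7, 8, 9, 11, 12, 15, 17, 19, 20, 21, 22}
0 is NOT in the set. This is the mex.
mex = 0

0


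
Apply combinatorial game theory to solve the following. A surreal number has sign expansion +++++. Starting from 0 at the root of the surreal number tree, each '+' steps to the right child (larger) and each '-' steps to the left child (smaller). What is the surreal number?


Sign expansion: +++++
Rule: track bounds (lo, hi), initially (-inf, +inf). On '+', the current value becomes lo and we move to the simplest number in (value, hi): value + 1 if hi = +inf, otherwise the midpoint (value + hi)/2. On '-', the current value becomes hi and we move to value - 1 if lo = -inf, otherwise the midpoint (lo + value)/2.
Start at 0.
Step 1: sign = +, move right. Bounds: (0, +inf). Value = 1
Step 2: sign = +, move right. Bounds: (1, +inf). Value = 2
Step 3: sign = +, move right. Bounds: (2, +inf). Value = 3
Step 4: sign = +, move right. Bounds: (3, +inf). Value = 4
Step 5: sign = +, move right. Bounds: (4, +inf). Value = 5
The surreal number with sign expansion +++++ is 5.

5


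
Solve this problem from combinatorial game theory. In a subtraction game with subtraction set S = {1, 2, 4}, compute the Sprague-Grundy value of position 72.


The subtraction set is S = {1, 2, 4}.
G(k) = mex{ G(k - s) : s in S, s <= k }. We compute iteratively: G(0) = 0.
G(1) = mex({0}) = 1
G(2) = mex({0, 1}) = 2
G(3) = mex({1, 2}) = 0
G(4) = mex({0, 2}) = 1
G(5) = mex({0, 1}) = 2
G(6) = mex({1, 2}) = 0
Observe that G(3)..G(6) = 0, 1, 2, 0 repeats G(0)..G(3) = 0, 1, 2, 0.
For k >= max(S) = 4, G(k) is determined by the previous 4 values G(k-4)..G(k-1); a window of 4 consecutive values has recurred shifted by 3, so by induction G(k + 3) = G(k) for all k >= 0: the sequence is periodic from the start with period 3.
One period: G(0..2) = 0, 1, 2.
72 mod 3 = 0, so G(72) = G(0) = 0.

0


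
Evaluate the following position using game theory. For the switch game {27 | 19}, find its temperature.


The game is {27 | 19}, a switch {a | b} with numbers a > b.
Cooling {a | b} by t gives {a - t | b + t}, which stops being hot when a - t = b + t, i.e. at t = (a - b)/2. So the temperature of a switch is (a - b)/2.
Temperature = (Left option - Right option) / 2
= (27 - (19)) / 2
= 8 / 2
= 4

4


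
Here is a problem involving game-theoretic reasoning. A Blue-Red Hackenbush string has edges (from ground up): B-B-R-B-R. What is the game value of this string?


Edges (from ground): B-B-R-B-R
By Berlekamp's sign-expansion rule, a Blue-Red Hackenbush stalk has the value of the surreal number whose sign sequence is the edge sequence with B -> + and R -> -.
Sign sequence: ++-+-
Trace the sign expansion in the surreal number tree, starting from 0:
Edge 1: B (sign +) -> bounds (0, +inf), value = 1
Edge 2: B (sign +) -> bounds (1, +inf), value = 2
Edge 3: R (sign -) -> bounds (1, 2), value = 3/2
Edge 4: B (sign +) -> bounds (3/2, 2), value = 7/4
Edge 5: R (sign -) -> bounds (3/2, 7/4), value = 13/8
Game value = 13/8

13/8


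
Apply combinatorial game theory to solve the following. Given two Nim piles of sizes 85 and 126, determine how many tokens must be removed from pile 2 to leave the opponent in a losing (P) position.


Piles: 85 and 126
Current XOR: 85 XOR 126 = 43 (non-zero, so this is an N-position).
To make the XOR zero, we need to find a move that balances the piles.
For pile 2 (size 126): target = 126 XOR 43 = 85
We reduce pile 2 from 126 to 85.
Tokens removed: 126 - 85 = 41
Verification: 85 XOR 85 = 0

41


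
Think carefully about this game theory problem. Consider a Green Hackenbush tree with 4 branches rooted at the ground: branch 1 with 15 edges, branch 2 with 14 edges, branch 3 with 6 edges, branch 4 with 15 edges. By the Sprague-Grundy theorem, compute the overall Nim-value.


The tree has 4 branches from the ground vertex.
In Green Hackenbush, the Nim-value of a simple path of length k is k.
Branch 1: length 15, Nim-value = 15
Branch 2: length 14, Nim-value = 14
Branch 3: length 6, Nim-value = 6
Branch 4: length 15, Nim-value = 15
Total Nim-value = XOR of all branch values:
0 XOR 15 = 15
15 XOR 14 = 1
1 XOR 6 = 7
7 XOR 15 = 8
Nim-value of the tree = 8

8


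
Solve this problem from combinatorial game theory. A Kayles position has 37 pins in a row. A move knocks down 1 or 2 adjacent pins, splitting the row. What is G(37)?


Kayles: a move removes 1 or 2 adjacent pins from a contiguous row.
Removing pins from a row of k leaves two independent rows (a, b) with a + b = k - 1 (one pin) or a + b = k - 2 (two pins); an end removal gives a = 0.
By Sprague-Grundy, G(k) = mex{ G(a) XOR G(b) } over all these splits. G(0) = 0.
G(1): splits (0,0):0^0=0 -> mex({0}) = 1
G(2): splits (0,1):0^1=1 (0,0):0^0=0 -> mex({0, 1}) = 2
G(3): splits (0,2):0^2=2 (1,1):1^1=0 (0,1):0^1=1 -> mex({0, 1, 2}) = 3
G(4): splits (0,3):0^3=3 (1,2):1^2=3 (0,2):0^2=2 (1,1):1^1=0 -> mex({0, 2, 3}) = 1
G(5): splits (0,4):0^1=1 (1,3):1^3=2 (2,2):2^2=0 (0,3):0^3=3 (1,2):1^2=3 -> mex({0, 1, 2, 3}) = 4
G(6) = mex({0, 1, 2, 4}) = 3
G(7) = mex({0, 1, 3, 4, 5}) = 2
G(8) = mex({0, 2, 3, 5, 6}) = 1
G(9) = mex({0, 1, 2, 3, 6, 7}) = 4
G(10) = mex({0, 1, 3, 4, 5, 7}) = 2
G(11) = mex({0, 1, 2, 3, 4, 5}) = 6
G(12) = mex({0, 1, 2, 3, 5, 6, 7}) = 4
G(13) = mex({0, 2, 3, 4, 6, 7}) = 1
G(14) = mex({0, 1, 4, 5, 6, 7}) = 2
G(15) = mex({0, 1, 2, 3, 4, 5, 6}) = 7
G(16) = mex({0, 2, 3, 5, 6, 7}) = 1
G(17) = mex({0, 1, 2, 3, 5, 6, 7}) = 4
G(18) = mex({0, 1, 2, 4, 5, 6}) = 3
G(19) = mex({0, 1, 3, 4, 5, 7}) = 2
G(20) = mex({0, 2, 3, 4, 5, 6, 7}) = 1
G(21) = mex({0, 1, 2, 3, 5, 6, 7}) = 4
G(22) = mex({0, 1, 2, 3, 4, 5, 7}) = 6
G(23) = mex({0, 1, 2, 3, 4, 5, 6}) = 7
G(24) = mex({0, 1, 2, 3, 5, 6, 7}) = 4
G(25) = mex({0, 2, 3, 4, 6, 7}) = 1
G(26) = mex({0, 1, 3, 4, 5, 6, 7}) = 2
G(27) = mex({0, 1, 2, 3, 4, 5, 6, 7}) = 8
G(28) = mex({0, 1, 2, 3, 4, 6, 7, 8}) = 5
G(29) = mex({0, 1, 2, 3, 5, 6, 7, 8, 9}) = 4
G(30) = mex({0, 1, 2, 3, 4, 5, 6, 9, 10}) = 7
G(31) = mex({0, 1, 3, 4, 5, 7, 10, 11}) = 2
G(32) = mex({0, 2, 3, 4, 5, 6, 7, 9, 11}) = 1
G(33) = mex({0, 1, 2, 3, 4, 5, 6, 7, 9, 12}) = 8
G(34) = mex({0, 1, 2, 3, 4, 5, 7, 8, 11, 12}) = 6
G(35) = mex({0, 1, 2, 3, 4, 5, 6, 8, 9, 10, 11}) = 7
G(36) = mex({0, 1, 2, 3, 5, 6, 7, 9, 10}) = 4
G(37) = mex({0, 2, 3, 4, 6, 7, 9, 10, 11, 12}) = 1
Therefore G(37) = 1.

1


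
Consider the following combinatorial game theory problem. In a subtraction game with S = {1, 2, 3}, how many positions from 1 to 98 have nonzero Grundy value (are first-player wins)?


Subtraction set S = {1, 2, 3}, so G(n) = n mod 4.
G(n) = 0 when n is a multiple of 4.
Multiples of 4 in [1, 98]: 24
N-positions (nonzero Grundy) = 98 - 24 = 74

74


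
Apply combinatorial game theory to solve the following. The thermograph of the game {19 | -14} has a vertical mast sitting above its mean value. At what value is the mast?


Game = {19 | -14}, a switch {a | b} with numbers a > b.
Its thermograph has left wall a - t and right wall b + t, which meet at t = (a - b)/2, where both equal (a + b)/2. So the mast (mean value) is at (a + b)/2.
Mean = (19 + (-14))/2 = 5/2 = 5/2

5/2


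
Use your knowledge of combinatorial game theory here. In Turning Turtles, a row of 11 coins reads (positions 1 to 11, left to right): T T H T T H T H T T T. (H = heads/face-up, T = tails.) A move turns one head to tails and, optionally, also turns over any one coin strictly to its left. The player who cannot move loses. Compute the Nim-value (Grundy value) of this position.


Coins: T T H T T H T H T T T
Key fact: a single head at position k behaves exactly like a Nim heap of size k (turning it to T and optionally flipping a coin at j < k corresponds to moving the heap from k to j, or to 0), and heads combine as a disjunctive sum (two heads at the same place would cancel, matching j XOR j = 0). So the Nim-value is the XOR of the 1-indexed positions of the heads.
Face-up positions (1-indexed): [3, 6, 8]
XOR 0 with 3: 0 XOR 3 = 3
XOR 3 with 6: 3 XOR 6 = 5
XOR 5 with 8: 5 XOR 8 = 13
Nim-value = 13

13


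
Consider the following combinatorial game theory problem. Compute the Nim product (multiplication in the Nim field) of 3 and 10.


Nim multiplication is bilinear over XOR: (u XOR v) * w = (u*w) XOR (v*w).
So we split each operand into its bit components and XOR the pairwise Nim products.
3 = 1 + 2 (as XOR of powers of 2).
10 = 2 + 8 (as XOR of powers of 2).
Using the standard Nim-product table on single bits:
  2*2 = 3,   2*4 = 8,   2*8 = 12,
  4*4 = 6,   4*8 = 11,  8*8 = 13,
and  1*x = x (identity), k*l = l*k (commutative).
Pairwise Nim products:
  1 * 2 = 2
  1 * 8 = 8
  2 * 2 = 3
  2 * 8 = 12
XOR them: 2 XOR 8 XOR 3 XOR 12 = 5.
Result: 3 * 10 = 5 (in Nim).

5


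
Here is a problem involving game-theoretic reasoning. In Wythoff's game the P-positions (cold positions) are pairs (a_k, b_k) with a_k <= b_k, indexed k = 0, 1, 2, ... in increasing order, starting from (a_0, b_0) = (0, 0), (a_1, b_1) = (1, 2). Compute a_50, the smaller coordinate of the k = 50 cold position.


By Wythoff's theorem, a_k = floor(k * phi) and b_k = floor(k * phi^2) = a_k + k, where phi = (1 + sqrt(5))/2 is the golden ratio.
phi = (1 + sqrt(5))/2 = 1.618034
k = 50
k * phi = 50 * 1.618034 = 80.901699
a_50 = floor(k * phi) = 80

80


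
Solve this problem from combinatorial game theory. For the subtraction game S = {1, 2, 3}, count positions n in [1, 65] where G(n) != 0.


Subtraction set S = {1, 2, 3}, so G(n) = n mod 4.
G(n) = 0 when n is a multiple of 4.
Multiples of 4 in [1, 65]: 16
N-positions (nonzero Grundy) = 65 - 16 = 49

49


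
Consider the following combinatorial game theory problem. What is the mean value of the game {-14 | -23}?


Game = {-14 | -23}, a switch {a | b} with numbers a > b.
Its thermograph has left wall a - t and right wall b + t, which meet at t = (a - b)/2, where both equal (a + b)/2. So the mast (mean value) is at (a + b)/2.
Mean = (-14 + (-23))/2 = -37/2 = -37/2

-37/2


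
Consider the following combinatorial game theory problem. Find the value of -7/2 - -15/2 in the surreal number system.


x = -7/2, y = -15/2
Converting to common denominator: 2
x = -7/2, y = -15/2
x - y = -7/2 - -15/2 = 4

4


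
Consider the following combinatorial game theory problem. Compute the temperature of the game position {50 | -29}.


The game is {50 | -29}, a switch {a | b} with numbers a > b.
Cooling {a | b} by t gives {a - t | b + t}, which stops being hot when a - t = b + t, i.e. at t = (a - b)/2. So the temperature of a switch is (a - b)/2.
Temperature = (Left option - Right option) / 2
= (50 - (-29)) / 2
= 79 / 2
= 79/2

79/2


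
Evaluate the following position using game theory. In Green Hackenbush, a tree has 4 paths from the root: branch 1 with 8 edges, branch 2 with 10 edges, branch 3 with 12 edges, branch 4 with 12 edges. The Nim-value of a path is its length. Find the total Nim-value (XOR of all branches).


The tree has 4 branches from the ground vertex.
In Green Hackenbush, the Nim-value of a simple path of length k is k.
Branch 1: length 8, Nim-value = 8
Branch 2: length 10, Nim-value = 10
Branch 3: length 12, Nim-value = 12
Branch 4: length 12, Nim-value = 12
Total Nim-value = XOR of all branch values:
0 XOR 8 = 8
8 XOR 10 = 2
2 XOR 12 = 14
14 XOR 12 = 2
Nim-value of the tree = 2

2


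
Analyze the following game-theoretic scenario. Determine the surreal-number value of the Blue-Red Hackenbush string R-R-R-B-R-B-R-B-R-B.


Edges (from ground): R-R-R-B-R-B-R-B-R-B
By Berlekamp's sign-expansion rule, a Blue-Red Hackenbush stalk has the value of the surreal number whose sign sequence is the edge sequence with B -> + and R -> -.
Sign sequence: ---+-+-+-+
Trace the sign expansion in the surreal number tree, starting from 0:
Edge 1: R (sign -) -> bounds (-inf, 0), value = -1
Edge 2: R (sign -) -> bounds (-inf, -1), value = -2
Edge 3: R (sign -) -> bounds (-inf, -2), value = -3
Edge 4: B (sign +) -> bounds (-3, -2), value = -5/2
Edge 5: R (sign -) -> bounds (-3, -5/2), value = -11/4
Edge 6: B (sign +) -> bounds (-11/4, -5/2), value = -21/8
Edge 7: R (sign -) -> bounds (-11/4, -21/8), value = -43/16
Edge 8: B (sign +) -> bounds (-43/16, -21/8), value = -85/32
Edge 9: R (sign -) -> bounds (-43/16, -85/32), value = -171/64
Edge 10: B (sign +) -> bounds (-171/64, -85/32), value = -341/128
Game value = -341/128

-341/128


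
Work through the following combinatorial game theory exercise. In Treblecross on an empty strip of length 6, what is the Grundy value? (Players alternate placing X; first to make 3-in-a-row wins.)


Treblecross: place X on empty cells; 3-in-a-row wins.
Playing within two cells of an existing X lets the opponent win at once, so sensible play treats the cells i-2..i+2 around each X as dead. The player left with no safe cell loses, so this is a normal-play take-away game on strips of safe cells.
Placing X at cell i (0-indexed) of a strip of k safe cells leaves independent strips of sizes max(0, i-2) and max(0, k-i-3). Hence G(k) = mex{ G(max(0,i-2)) XOR G(max(0,k-i-3)) : 0 <= i < k }, with G(0) = 0.
G(1): splits (0,0):0^0=0 -> mex({0}) = 1
G(2): splits (0,0):0^0=0 -> mex({0}) = 1
G(3): splits (0,0):0^0=0 -> mex({0}) = 1
G(4): splits (0,1):0^1=1 (0,0):0^0=0 -> mex({0, 1}) = 2
G(5): splits (0,2):0^1=1 (0,1):0^1=1 (0,0):0^0=0 -> mex({0, 1}) = 2
G(6) = mex({1}) = 0
Therefore G(6) = 0.

0


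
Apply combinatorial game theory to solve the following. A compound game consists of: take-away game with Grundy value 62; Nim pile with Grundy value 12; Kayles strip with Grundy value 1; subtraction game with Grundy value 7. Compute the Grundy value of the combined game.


By the Sprague-Grundy theorem, the Grundy value of a sum of games is the XOR of individual Grundy values.
take-away game: Grundy value = 62. Running XOR: 0 XOR 62 = 62
Nim pile: Grundy value = 12. Running XOR: 62 XOR 12 = 50
Kayles strip: Grundy value = 1. Running XOR: 50 XOR 1 = 51
subtraction game: Grundy value = 7. Running XOR: 51 XOR 7 = 52
The combined Grundy value is 52.

52


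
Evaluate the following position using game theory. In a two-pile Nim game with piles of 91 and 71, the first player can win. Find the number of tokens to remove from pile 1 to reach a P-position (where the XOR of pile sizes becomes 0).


Piles: 91 and 71
Current XOR: 91 XOR 71 = 28 (non-zero, so this is an N-position).
To make the XOR zero, we need to find a move that balances the piles.
For pile 1 (size 91): target = 91 XOR 28 = 71
We reduce pile 1 from 91 to 71.
Tokens removed: 91 - 71 = 20
Verification: 71 XOR 71 = 0

20


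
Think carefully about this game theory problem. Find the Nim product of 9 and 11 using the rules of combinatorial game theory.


Nim multiplication is bilinear over XOR: (u XOR v) * w = (u*w) XOR (v*w).
So we split each operand into its bit components and XOR the pairwise Nim products.
9 = 1 + 8 (as XOR of powers of 2).
11 = 1 + 2 + 8 (as XOR of powers of 2).
Using the standard Nim-product table on single bits:
  2*2 = 3,   2*4 = 8,   2*8 = 12,
  4*4 = 6,   4*8 = 11,  8*8 = 13,
and  1*x = x (identity), k*l = l*k (commutative).
Pairwise Nim products:
  1 * 1 = 1
  1 * 2 = 2
  1 * 8 = 8
  8 * 1 = 8
  8 * 2 = 12
  8 * 8 = 13
XOR them: 1 XOR 2 XOR 8 XOR 8 XOR 12 XOR 13 = 2.
Result: 9 * 11 = 2 (in Nim).

2


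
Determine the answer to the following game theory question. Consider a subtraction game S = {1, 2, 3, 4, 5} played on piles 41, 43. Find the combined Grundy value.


Subtraction set: {1, 2, 3, 4, 5}
For this subtraction set, G(n) = n mod 6 (period = max + 1 = 6).
Pile 1 (size 41): G(41) = 41 mod 6 = 5
Pile 2 (size 43): G(43) = 43 mod 6 = 1
Total Grundy value = XOR of all: 5 XOR 1 = 4

4
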